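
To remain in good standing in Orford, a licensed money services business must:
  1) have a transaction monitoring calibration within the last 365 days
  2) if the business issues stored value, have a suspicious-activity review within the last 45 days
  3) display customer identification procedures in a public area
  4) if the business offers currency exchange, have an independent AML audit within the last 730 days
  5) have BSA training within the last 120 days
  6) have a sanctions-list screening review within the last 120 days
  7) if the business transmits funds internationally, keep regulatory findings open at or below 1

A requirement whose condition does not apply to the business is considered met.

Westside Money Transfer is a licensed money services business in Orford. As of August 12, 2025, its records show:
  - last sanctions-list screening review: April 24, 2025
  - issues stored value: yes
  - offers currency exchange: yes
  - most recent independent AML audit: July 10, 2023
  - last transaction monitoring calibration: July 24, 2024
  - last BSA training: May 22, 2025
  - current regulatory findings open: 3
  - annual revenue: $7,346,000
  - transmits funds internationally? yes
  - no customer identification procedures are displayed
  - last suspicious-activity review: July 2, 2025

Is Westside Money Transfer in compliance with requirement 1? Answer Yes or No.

No

1. transaction monitoring calibration 384 days ago vs limit 365 → not met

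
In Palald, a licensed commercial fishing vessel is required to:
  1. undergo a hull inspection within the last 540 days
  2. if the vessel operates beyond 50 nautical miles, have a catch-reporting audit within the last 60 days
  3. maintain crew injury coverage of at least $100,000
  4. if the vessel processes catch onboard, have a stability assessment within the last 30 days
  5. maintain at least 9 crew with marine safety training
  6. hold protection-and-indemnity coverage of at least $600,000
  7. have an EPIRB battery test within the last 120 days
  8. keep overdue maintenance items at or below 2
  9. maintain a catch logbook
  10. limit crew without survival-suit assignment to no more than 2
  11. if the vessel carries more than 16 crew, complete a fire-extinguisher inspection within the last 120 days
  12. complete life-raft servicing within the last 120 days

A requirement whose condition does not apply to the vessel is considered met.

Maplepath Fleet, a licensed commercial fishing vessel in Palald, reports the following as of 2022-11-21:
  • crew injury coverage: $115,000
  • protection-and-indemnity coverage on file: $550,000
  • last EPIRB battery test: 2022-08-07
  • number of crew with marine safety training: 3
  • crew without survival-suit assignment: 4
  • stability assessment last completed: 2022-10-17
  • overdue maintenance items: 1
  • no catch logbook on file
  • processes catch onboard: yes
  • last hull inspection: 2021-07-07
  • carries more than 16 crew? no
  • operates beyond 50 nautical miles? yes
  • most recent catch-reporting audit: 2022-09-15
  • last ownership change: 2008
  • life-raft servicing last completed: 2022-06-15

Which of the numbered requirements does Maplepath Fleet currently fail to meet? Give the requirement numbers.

2, 4, 5, 6, 9, 10, 12

1. hull inspection 502 days ago vs limit 540 → met
2. condition 'operates beyond 50 nautical miles' holds; catch-reporting audit 67 days ago vs limit 60 → not met
3. crew injury coverage $115,000 ≥ $100,000 → met
4. condition 'processes catch onboard' holds; stability assessment 35 days ago vs limit 30 → not met
5. crew with marine safety training 3 < 9 → not met
6. protection-and-indemnity coverage $550,000 < $600,000 → not met
7. EPIRB battery test 106 days ago vs limit 120 → met
8. overdue maintenance items 1 ≤ 2 → met
9. catch logbook absent → not met
10. crew without survival-suit assignment 4 > 2 → not met
11. condition 'carries more than 16 crew' does not hold → requirement n/a → met
12. life-raft servicing 159 days ago vs limit 120 → not met
Not met: 2, 4, 5, 6, 9, 10, 12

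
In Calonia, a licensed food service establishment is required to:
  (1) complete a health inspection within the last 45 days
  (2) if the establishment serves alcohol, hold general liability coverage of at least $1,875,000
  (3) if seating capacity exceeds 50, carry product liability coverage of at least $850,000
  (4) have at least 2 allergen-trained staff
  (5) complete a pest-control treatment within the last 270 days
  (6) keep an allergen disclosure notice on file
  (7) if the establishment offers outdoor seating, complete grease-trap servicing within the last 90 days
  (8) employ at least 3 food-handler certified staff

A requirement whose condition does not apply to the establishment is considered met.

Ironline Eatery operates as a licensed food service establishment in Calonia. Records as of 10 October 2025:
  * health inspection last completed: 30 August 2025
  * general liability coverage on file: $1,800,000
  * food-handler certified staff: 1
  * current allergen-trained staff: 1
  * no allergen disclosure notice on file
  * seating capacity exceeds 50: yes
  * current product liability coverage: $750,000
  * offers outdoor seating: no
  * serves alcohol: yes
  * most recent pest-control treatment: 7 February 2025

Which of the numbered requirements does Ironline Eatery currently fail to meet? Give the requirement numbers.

1. health inspection 41 days ago vs limit 45 → met
2. condition 'serves alcohol' holds; general liability coverage $1,800,000 < $1,875,000 → not met
3. condition 'seating capacity exceeds 50' holds; product liability coverage $750,000 < $850,000 → not met
4. allergen-trained staff 1 < 2 → not met
5. pest-control treatment 245 days ago vs limit 270 → met
6. allergen disclosure notice absent → not met
7. condition 'offers outdoor seating' does not hold → requirement n/a → met
8. food-handler certified staff 1 < 3 → not met
Not met: 2, 3, 4, 6, 8

2, 3, 4, 6, 8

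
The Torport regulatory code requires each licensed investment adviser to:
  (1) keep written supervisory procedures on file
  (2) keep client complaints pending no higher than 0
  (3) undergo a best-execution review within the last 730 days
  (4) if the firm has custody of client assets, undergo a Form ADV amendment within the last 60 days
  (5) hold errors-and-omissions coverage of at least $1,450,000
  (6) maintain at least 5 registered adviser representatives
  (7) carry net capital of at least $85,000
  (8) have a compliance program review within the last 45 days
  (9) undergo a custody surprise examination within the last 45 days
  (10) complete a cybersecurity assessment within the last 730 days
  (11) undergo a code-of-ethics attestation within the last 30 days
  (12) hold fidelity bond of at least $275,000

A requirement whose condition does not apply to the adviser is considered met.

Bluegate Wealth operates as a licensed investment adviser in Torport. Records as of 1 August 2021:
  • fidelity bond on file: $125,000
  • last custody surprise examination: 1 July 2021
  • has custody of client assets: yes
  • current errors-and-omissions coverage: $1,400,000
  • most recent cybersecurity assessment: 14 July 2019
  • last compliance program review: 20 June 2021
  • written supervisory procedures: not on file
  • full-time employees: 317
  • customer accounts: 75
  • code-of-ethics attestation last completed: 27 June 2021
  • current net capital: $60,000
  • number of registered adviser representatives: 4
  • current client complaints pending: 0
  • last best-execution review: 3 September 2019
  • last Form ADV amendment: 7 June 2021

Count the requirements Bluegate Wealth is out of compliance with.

7

1. written supervisory procedures absent → not met
2. client complaints pending 0 ≤ 0 → met
3. best-execution review 698 days ago vs limit 730 → met
4. condition 'has custody of client assets' holds; Form ADV amendment 55 days ago vs limit 60 → met
5. errors-and-omissions coverage $1,400,000 < $1,450,000 → not met
6. registered adviser representatives 4 < 5 → not met
7. net capital $60,000 < $85,000 → not met
8. compliance program review 42 days ago vs limit 45 → met
9. custody surprise examination 31 days ago vs limit 45 → met
10. cybersecurity assessment 749 days ago vs limit 730 → not met
11. code-of-ethics attestation 35 days ago vs limit 30 → not met
12. fidelity bond $125,000 < $275,000 → not met
Not met: 7 of 12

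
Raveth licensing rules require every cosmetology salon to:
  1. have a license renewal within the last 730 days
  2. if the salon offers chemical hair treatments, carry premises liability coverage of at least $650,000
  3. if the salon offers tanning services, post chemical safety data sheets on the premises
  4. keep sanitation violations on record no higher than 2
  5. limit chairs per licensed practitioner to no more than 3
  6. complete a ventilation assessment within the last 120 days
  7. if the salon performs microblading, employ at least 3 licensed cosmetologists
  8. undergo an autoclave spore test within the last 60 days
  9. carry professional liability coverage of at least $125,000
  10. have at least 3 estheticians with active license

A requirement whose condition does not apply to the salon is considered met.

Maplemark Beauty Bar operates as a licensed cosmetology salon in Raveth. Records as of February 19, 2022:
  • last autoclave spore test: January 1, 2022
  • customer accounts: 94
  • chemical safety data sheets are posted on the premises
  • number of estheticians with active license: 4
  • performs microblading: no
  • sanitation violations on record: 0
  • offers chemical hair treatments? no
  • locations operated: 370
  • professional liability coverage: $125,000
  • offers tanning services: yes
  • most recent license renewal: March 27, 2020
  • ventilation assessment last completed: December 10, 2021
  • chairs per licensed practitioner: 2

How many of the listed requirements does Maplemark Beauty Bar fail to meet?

1. license renewal 694 days ago vs limit 730 → met
2. condition 'offers chemical hair treatments' does not hold → requirement n/a → met
3. condition 'offers tanning services' holds; chemical safety data sheets present → met
4. sanitation violations on record 0 ≤ 2 → met
5. chairs per licensed practitioner 2 ≤ 3 → met
6. ventilation assessment 71 days ago vs limit 120 → met
7. condition 'performs microblading' does not hold → requirement n/a → met
8. autoclave spore test 49 days ago vs limit 60 → met
9. professional liability coverage $125,000 ≥ $125,000 → met
10. estheticians with active license 4 ≥ 3 → met
Not met: 0 of 10

0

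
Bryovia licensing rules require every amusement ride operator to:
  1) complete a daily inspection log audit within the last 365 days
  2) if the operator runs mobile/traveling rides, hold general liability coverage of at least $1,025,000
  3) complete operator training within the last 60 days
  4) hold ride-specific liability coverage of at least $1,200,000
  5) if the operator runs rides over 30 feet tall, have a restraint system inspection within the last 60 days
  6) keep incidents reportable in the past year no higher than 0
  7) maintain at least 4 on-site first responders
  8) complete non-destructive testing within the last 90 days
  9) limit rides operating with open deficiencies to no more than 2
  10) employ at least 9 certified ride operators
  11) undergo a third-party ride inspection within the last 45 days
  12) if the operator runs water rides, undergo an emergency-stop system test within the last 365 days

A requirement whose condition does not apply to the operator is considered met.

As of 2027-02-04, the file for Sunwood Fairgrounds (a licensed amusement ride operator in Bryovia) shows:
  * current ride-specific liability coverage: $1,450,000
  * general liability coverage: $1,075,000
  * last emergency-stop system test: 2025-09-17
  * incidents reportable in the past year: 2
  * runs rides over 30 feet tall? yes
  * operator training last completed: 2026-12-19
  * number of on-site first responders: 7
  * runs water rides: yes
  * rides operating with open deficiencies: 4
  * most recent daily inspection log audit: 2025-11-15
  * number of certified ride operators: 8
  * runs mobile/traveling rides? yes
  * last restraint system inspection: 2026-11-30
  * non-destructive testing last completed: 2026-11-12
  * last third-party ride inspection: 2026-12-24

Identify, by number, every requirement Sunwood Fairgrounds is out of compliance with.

1. daily inspection log audit 446 days ago vs limit 365 → not met
2. condition 'runs mobile/traveling rides' holds; general liability coverage $1,075,000 ≥ $1,025,000 → met
3. operator training 47 days ago vs limit 60 → met
4. ride-specific liability coverage $1,450,000 ≥ $1,200,000 → met
5. condition 'runs rides over 30 feet tall' holds; restraint system inspection 66 days ago vs limit 60 → not met
6. incidents reportable in the past year 2 > 0 → not met
7. on-site first responders 7 ≥ 4 → met
8. non-destructive testing 84 days ago vs limit 90 → met
9. rides operating with open deficiencies 4 > 2 → not met
10. certified ride operators 8 < 9 → not met
11. third-party ride inspection 42 days ago vs limit 45 → met
12. condition 'runs water rides' holds; emergency-stop system test 505 days ago vs limit 365 → not met
Not met: 1, 5, 6, 9, 10, 12

1, 5, 6, 9, 10, 12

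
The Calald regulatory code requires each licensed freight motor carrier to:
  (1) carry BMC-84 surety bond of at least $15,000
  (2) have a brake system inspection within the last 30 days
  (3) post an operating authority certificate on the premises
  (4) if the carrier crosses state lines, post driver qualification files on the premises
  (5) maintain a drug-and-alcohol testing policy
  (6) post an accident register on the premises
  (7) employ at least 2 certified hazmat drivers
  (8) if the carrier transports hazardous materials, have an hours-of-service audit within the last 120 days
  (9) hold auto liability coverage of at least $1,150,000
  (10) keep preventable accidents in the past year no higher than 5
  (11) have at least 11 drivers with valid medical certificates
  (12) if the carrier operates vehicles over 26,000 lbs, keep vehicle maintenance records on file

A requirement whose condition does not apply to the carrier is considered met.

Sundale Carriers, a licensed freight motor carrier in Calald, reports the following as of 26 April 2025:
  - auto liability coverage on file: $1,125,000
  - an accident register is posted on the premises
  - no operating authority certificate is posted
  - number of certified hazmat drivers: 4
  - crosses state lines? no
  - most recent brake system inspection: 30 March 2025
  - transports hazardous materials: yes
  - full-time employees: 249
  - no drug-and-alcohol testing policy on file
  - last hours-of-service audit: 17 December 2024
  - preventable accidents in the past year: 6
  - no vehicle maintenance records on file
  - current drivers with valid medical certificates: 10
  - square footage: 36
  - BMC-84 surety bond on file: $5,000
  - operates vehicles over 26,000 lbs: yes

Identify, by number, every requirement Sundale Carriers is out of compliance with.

1, 3, 5, 8, 9, 10, 11, 12

1. BMC-84 surety bond $5,000 < $15,000 → not met
2. brake system inspection 27 days ago vs limit 30 → met
3. operating authority certificate absent → not met
4. condition 'crosses state lines' does not hold → requirement n/a → met
5. drug-and-alcohol testing policy absent → not met
6. accident register present → met
7. certified hazmat drivers 4 ≥ 2 → met
8. condition 'transports hazardous materials' holds; hours-of-service audit 130 days ago vs limit 120 → not met
9. auto liability coverage $1,125,000 < $1,150,000 → not met
10. preventable accidents in the past year 6 > 5 → not met
11. drivers with valid medical certificates 10 < 11 → not met
12. condition 'operates vehicles over 26,000 lbs' holds; vehicle maintenance records absent → not met
Not met: 1, 3, 5, 8, 9, 10, 11, 12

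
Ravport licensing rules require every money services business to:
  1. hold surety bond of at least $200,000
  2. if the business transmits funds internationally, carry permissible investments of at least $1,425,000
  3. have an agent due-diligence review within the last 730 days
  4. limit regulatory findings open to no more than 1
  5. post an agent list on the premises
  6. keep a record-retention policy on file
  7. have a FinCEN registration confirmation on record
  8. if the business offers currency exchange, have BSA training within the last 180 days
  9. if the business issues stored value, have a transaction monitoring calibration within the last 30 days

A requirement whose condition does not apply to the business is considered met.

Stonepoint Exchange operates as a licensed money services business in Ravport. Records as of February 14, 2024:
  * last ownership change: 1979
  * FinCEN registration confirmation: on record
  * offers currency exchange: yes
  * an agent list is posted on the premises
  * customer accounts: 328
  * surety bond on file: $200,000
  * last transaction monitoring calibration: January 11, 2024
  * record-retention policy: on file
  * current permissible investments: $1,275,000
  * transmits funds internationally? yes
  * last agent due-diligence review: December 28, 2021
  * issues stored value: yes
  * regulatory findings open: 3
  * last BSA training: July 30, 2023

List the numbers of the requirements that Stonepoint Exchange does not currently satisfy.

2, 3, 4, 8, 9

1. surety bond $200,000 ≥ $200,000 → met
2. condition 'transmits funds internationally' holds; permissible investments $1,275,000 < $1,425,000 → not met
3. agent due-diligence review 778 days ago vs limit 730 → not met
4. regulatory findings open 3 > 1 → not met
5. agent list present → met
6. record-retention policy present → met
7. FinCEN registration confirmation present → met
8. condition 'offers currency exchange' holds; BSA training 199 days ago vs limit 180 → not met
9. condition 'issues stored value' holds; transaction monitoring calibration 34 days ago vs limit 30 → not met
Not met: 2, 3, 4, 8, 9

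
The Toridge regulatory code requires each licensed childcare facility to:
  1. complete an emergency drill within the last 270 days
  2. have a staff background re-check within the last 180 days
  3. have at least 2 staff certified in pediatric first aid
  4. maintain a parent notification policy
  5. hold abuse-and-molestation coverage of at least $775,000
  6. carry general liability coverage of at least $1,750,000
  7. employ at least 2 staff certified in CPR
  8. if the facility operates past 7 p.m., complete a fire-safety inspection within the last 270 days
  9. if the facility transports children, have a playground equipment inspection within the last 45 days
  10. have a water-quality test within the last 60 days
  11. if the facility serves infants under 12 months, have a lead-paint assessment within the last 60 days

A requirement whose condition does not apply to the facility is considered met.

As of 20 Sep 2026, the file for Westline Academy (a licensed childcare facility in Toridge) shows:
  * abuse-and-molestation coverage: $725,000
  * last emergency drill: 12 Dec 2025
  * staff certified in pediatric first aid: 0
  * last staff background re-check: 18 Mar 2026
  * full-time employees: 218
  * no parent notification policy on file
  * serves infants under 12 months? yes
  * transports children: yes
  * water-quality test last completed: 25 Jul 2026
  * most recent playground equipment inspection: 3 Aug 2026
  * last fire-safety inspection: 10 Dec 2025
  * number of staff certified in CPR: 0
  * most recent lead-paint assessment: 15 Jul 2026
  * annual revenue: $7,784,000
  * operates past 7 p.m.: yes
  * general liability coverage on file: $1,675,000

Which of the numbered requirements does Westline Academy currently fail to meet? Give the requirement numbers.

1, 2, 3, 4, 5, 6, 7, 8, 9, 11

1. emergency drill 282 days ago vs limit 270 → not met
2. staff background re-check 186 days ago vs limit 180 → not met
3. staff certified in pediatric first aid 0 < 2 → not met
4. parent notification policy absent → not met
5. abuse-and-molestation coverage $725,000 < $775,000 → not met
6. general liability coverage $1,675,000 < $1,750,000 → not met
7. staff certified in CPR 0 < 2 → not met
8. condition 'operates past 7 p.m.' holds; fire-safety inspection 284 days ago vs limit 270 → not met
9. condition 'transports children' holds; playground equipment inspection 48 days ago vs limit 45 → not met
10. water-quality test 57 days ago vs limit 60 → met
11. condition 'serves infants under 12 months' holds; lead-paint assessment 67 days ago vs limit 60 → not met
Not met: 1, 2, 3, 4, 5, 6, 7, 8, 9, 11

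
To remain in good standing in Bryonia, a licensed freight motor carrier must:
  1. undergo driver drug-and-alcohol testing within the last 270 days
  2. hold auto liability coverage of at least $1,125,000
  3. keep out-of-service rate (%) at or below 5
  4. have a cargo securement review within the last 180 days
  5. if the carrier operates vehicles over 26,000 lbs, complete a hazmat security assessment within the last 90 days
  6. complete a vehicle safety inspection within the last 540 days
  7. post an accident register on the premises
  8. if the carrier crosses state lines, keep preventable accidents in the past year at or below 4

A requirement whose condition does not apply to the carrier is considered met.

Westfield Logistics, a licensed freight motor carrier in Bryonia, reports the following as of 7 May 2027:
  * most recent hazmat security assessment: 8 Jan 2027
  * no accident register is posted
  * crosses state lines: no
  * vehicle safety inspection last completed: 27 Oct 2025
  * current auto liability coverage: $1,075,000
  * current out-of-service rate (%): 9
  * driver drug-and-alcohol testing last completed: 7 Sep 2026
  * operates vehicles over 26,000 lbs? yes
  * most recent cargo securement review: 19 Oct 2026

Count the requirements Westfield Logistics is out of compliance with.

6

1. driver drug-and-alcohol testing 242 days ago vs limit 270 → met
2. auto liability coverage $1,075,000 < $1,125,000 → not met
3. out-of-service rate (%) 9 > 5 → not met
4. cargo securement review 200 days ago vs limit 180 → not met
5. condition 'operates vehicles over 26,000 lbs' holds; hazmat security assessment 119 days ago vs limit 90 → not met
6. vehicle safety inspection 557 days ago vs limit 540 → not met
7. accident register absent → not met
8. condition 'crosses state lines' does not hold → requirement n/a → met
Not met: 6 of 8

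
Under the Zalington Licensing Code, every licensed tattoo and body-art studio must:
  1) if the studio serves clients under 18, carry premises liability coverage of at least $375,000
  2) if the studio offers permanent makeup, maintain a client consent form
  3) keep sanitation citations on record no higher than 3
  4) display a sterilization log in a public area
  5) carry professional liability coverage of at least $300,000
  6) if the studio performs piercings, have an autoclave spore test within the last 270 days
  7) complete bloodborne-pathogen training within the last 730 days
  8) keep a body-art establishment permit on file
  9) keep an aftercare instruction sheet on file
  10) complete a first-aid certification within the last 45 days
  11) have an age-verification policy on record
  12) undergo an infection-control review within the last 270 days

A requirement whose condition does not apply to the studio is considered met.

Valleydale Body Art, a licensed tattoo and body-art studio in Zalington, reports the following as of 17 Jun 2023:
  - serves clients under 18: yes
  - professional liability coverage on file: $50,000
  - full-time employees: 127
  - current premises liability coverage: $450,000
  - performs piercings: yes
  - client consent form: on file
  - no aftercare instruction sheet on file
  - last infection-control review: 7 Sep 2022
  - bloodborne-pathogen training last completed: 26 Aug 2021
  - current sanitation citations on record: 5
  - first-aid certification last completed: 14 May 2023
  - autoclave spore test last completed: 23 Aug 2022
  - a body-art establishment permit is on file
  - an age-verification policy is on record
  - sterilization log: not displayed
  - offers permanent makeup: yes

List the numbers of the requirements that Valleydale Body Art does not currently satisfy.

1. condition 'serves clients under 18' holds; premises liability coverage $450,000 ≥ $375,000 → met
2. condition 'offers permanent makeup' holds; client consent form present → met
3. sanitation citations on record 5 > 3 → not met
4. sterilization log absent → not met
5. professional liability coverage $50,000 < $300,000 → not met
6. condition 'performs piercings' holds; autoclave spore test 298 days ago vs limit 270 → not met
7. bloodborne-pathogen training 660 days ago vs limit 730 → met
8. body-art establishment permit present → met
9. aftercare instruction sheet absent → not met
10. first-aid certification 34 days ago vs limit 45 → met
11. age-verification policy present → met
12. infection-control review 283 days ago vs limit 270 → not met
Not met: 3, 4, 5, 6, 9, 12

3, 4, 5, 6, 9, 12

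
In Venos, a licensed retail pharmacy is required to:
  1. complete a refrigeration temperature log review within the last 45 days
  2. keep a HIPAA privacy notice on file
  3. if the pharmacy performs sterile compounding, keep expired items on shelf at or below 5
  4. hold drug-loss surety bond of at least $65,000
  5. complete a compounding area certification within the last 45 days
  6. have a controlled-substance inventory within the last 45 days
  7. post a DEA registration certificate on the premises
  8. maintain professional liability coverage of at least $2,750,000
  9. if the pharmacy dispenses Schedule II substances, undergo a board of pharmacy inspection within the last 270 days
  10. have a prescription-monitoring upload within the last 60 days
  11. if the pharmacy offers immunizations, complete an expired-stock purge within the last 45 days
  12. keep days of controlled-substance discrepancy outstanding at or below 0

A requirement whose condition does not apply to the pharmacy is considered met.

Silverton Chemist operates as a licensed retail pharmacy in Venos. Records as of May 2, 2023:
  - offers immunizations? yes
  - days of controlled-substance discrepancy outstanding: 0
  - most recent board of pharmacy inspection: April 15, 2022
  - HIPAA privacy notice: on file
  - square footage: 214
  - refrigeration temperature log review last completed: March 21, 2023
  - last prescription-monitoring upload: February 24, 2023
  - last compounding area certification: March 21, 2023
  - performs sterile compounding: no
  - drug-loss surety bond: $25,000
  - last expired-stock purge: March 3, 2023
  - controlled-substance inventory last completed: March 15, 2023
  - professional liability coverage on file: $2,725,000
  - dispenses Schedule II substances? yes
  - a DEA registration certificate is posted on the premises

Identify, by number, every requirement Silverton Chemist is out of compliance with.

4, 6, 8, 9, 10, 11

1. refrigeration temperature log review 42 days ago vs limit 45 → met
2. HIPAA privacy notice present → met
3. condition 'performs sterile compounding' does not hold → requirement n/a → met
4. drug-loss surety bond $25,000 < $65,000 → not met
5. compounding area certification 42 days ago vs limit 45 → met
6. controlled-substance inventory 48 days ago vs limit 45 → not met
7. DEA registration certificate present → met
8. professional liability coverage $2,725,000 < $2,750,000 → not met
9. condition 'dispenses Schedule II substances' holds; board of pharmacy inspection 382 days ago vs limit 270 → not met
10. prescription-monitoring upload 67 days ago vs limit 60 → not met
11. condition 'offers immunizations' holds; expired-stock purge 60 days ago vs limit 45 → not met
12. days of controlled-substance discrepancy outstanding 0 ≤ 0 → met
Not met: 4, 6, 8, 9, 10, 11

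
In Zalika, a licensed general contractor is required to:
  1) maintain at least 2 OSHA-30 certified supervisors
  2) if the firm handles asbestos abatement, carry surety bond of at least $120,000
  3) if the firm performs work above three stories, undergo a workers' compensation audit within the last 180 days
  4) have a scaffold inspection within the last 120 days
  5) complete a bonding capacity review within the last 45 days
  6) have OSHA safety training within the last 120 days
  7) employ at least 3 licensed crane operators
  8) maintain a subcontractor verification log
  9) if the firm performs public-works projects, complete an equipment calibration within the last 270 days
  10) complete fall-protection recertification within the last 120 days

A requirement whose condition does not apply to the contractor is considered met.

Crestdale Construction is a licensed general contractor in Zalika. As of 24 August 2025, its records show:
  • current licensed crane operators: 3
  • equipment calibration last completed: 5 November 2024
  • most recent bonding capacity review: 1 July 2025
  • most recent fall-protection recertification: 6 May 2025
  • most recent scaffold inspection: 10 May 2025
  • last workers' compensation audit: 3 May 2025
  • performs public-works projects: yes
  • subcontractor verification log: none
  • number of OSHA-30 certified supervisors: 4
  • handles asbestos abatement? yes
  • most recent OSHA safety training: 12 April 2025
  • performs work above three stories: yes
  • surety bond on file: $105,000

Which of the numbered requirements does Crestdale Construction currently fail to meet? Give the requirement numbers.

2, 5, 6, 8, 9

1. OSHA-30 certified supervisors 4 ≥ 2 → met
2. condition 'handles asbestos abatement' holds; surety bond $105,000 < $120,000 → not met
3. condition 'performs work above three stories' holds; workers' compensation audit 113 days ago vs limit 180 → met
4. scaffold inspection 106 days ago vs limit 120 → met
5. bonding capacity review 54 days ago vs limit 45 → not met
6. OSHA safety training 134 days ago vs limit 120 → not met
7. licensed crane operators 3 ≥ 3 → met
8. subcontractor verification log absent → not met
9. condition 'performs public-works projects' holds; equipment calibration 292 days ago vs limit 270 → not met
10. fall-protection recertification 110 days ago vs limit 120 → met
Not met: 2, 5, 6, 8, 9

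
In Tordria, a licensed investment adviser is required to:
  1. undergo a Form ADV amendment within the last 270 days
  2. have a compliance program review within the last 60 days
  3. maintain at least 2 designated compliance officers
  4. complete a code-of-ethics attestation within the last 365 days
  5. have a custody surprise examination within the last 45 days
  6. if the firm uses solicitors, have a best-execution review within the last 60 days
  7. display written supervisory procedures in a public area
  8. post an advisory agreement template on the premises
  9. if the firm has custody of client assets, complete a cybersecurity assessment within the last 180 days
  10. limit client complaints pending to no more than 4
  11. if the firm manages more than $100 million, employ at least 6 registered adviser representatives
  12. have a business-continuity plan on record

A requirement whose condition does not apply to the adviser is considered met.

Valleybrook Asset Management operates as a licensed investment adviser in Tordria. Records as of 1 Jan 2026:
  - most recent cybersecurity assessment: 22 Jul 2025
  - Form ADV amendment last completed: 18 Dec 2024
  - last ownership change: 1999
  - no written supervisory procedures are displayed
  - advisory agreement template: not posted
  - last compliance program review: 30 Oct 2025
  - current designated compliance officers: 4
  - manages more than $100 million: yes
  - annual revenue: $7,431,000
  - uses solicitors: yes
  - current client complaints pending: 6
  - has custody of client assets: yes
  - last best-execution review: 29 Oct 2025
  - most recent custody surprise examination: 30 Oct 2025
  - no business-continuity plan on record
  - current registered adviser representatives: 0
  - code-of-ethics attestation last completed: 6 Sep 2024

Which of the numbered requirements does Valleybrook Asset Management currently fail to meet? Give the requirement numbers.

1. Form ADV amendment 379 days ago vs limit 270 → not met
2. compliance program review 63 days ago vs limit 60 → not met
3. designated compliance officers 4 ≥ 2 → met
4. code-of-ethics attestation 482 days ago vs limit 365 → not met
5. custody surprise examination 63 days ago vs limit 45 → not met
6. condition 'uses solicitors' holds; best-execution review 64 days ago vs limit 60 → not met
7. written supervisory procedures absent → not met
8. advisory agreement template absent → not met
9. condition 'has custody of client assets' holds; cybersecurity assessment 163 days ago vs limit 180 → met
10. client complaints pending 6 > 4 → not met
11. condition 'manages more than $100 million' holds; registered adviser representatives 0 < 6 → not met
12. business-continuity plan absent → not met
Not met: 1, 2, 4, 5, 6, 7, 8, 10, 11, 12

1, 2, 4, 5, 6, 7, 8, 10, 11, 12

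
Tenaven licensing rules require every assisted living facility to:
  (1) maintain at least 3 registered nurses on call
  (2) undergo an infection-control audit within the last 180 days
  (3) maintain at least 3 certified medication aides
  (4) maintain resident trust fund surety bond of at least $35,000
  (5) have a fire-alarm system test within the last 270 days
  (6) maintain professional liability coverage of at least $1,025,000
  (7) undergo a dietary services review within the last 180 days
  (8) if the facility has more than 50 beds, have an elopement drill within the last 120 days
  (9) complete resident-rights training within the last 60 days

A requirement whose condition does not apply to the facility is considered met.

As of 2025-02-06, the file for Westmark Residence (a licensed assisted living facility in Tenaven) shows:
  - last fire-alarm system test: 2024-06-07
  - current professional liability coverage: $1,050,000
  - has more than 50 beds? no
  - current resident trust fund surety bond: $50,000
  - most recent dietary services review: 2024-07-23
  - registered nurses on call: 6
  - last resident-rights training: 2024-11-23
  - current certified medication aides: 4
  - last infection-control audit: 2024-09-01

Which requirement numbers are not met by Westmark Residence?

1. registered nurses on call 6 ≥ 3 → met
2. infection-control audit 158 days ago vs limit 180 → met
3. certified medication aides 4 ≥ 3 → met
4. resident trust fund surety bond $50,000 ≥ $35,000 → met
5. fire-alarm system test 244 days ago vs limit 270 → met
6. professional liability coverage $1,050,000 ≥ $1,025,000 → met
7. dietary services review 198 days ago vs limit 180 → not met
8. condition 'has more than 50 beds' does not hold → requirement n/a → met
9. resident-rights training 75 days ago vs limit 60 → not met
Not met: 7, 9

7, 9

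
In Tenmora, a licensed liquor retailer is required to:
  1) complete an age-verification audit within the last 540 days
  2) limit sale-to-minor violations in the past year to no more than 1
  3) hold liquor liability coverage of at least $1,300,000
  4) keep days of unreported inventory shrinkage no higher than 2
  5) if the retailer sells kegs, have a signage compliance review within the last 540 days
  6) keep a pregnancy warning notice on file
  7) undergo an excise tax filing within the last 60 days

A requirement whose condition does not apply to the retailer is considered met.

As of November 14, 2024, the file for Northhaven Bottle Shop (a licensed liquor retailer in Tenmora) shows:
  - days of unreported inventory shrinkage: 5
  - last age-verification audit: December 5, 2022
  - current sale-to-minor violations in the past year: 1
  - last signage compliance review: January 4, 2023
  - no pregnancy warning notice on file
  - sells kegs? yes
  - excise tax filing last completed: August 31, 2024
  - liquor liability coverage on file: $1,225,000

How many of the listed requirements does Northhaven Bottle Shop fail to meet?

1. age-verification audit 710 days ago vs limit 540 → not met
2. sale-to-minor violations in the past year 1 ≤ 1 → met
3. liquor liability coverage $1,225,000 < $1,300,000 → not met
4. days of unreported inventory shrinkage 5 > 2 → not met
5. condition 'sells kegs' holds; signage compliance review 680 days ago vs limit 540 → not met
6. pregnancy warning notice absent → not met
7. excise tax filing 75 days ago vs limit 60 → not met
Not met: 6 of 7

6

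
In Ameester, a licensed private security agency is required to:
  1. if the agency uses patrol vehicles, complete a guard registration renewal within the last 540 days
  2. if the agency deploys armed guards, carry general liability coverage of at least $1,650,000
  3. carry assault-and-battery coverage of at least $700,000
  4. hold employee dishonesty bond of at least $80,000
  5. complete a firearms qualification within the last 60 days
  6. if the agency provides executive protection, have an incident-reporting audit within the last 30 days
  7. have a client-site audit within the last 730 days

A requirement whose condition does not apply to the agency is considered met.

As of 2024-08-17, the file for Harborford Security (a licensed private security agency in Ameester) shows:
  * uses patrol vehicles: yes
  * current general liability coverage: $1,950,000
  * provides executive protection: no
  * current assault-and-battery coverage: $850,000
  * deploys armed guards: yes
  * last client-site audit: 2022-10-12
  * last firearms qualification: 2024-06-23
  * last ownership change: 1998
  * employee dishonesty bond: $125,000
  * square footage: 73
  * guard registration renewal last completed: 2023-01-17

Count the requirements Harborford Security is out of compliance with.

1

1. condition 'uses patrol vehicles' holds; guard registration renewal 578 days ago vs limit 540 → not met
2. condition 'deploys armed guards' holds; general liability coverage $1,950,000 ≥ $1,650,000 → met
3. assault-and-battery coverage $850,000 ≥ $700,000 → met
4. employee dishonesty bond $125,000 ≥ $80,000 → met
5. firearms qualification 55 days ago vs limit 60 → met
6. condition 'provides executive protection' does not hold → requirement n/a → met
7. client-site audit 675 days ago vs limit 730 → met
Not met: 1 of 7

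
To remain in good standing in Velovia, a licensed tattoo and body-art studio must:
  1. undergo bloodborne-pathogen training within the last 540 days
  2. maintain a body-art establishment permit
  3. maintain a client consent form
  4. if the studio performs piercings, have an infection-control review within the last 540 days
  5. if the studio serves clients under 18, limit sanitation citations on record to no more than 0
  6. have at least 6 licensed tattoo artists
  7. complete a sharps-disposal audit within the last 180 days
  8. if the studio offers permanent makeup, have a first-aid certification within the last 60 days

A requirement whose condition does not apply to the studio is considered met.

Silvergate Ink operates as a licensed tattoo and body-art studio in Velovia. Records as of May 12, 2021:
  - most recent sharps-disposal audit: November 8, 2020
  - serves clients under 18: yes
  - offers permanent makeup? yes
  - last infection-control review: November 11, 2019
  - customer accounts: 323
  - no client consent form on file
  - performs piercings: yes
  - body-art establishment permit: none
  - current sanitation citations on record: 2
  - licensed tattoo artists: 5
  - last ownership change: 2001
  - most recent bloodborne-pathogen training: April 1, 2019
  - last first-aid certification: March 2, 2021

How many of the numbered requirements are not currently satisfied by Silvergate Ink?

1. bloodborne-pathogen training 772 days ago vs limit 540 → not met
2. body-art establishment permit absent → not met
3. client consent form absent → not met
4. condition 'performs piercings' holds; infection-control review 548 days ago vs limit 540 → not met
5. condition 'serves clients under 18' holds; sanitation citations on record 2 > 0 → not met
6. licensed tattoo artists 5 < 6 → not met
7. sharps-disposal audit 185 days ago vs limit 180 → not met
8. condition 'offers permanent makeup' holds; first-aid certification 71 days ago vs limit 60 → not met
Not met: 8 of 8

8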